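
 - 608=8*(  -  76 ) 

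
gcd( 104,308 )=4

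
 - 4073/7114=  - 4073/7114 =-  0.57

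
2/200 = 1/100  =  0.01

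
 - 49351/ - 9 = 49351/9 = 5483.44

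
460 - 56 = 404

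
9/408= 3/136 = 0.02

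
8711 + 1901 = 10612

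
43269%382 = 103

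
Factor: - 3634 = - 2^1*23^1 * 79^1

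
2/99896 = 1/49948 = 0.00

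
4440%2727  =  1713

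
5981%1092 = 521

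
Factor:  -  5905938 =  - 2^1*3^1 * 984323^1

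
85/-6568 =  - 1 + 6483/6568 = -  0.01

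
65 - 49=16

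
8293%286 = 285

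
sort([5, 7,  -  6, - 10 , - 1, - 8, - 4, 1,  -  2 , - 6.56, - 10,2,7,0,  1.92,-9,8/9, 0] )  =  [-10,-10, - 9 , - 8,-6.56, - 6, - 4, - 2, -1,0,0, 8/9,1,1.92,2,5, 7, 7]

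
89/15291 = 89/15291=0.01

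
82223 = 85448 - 3225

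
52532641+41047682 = 93580323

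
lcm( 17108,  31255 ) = 1625260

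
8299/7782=8299/7782=1.07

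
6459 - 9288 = - 2829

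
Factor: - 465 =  - 3^1*5^1*31^1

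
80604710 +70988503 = 151593213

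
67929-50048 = 17881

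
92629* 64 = 5928256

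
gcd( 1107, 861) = 123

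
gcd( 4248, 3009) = 177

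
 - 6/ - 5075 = 6/5075  =  0.00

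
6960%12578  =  6960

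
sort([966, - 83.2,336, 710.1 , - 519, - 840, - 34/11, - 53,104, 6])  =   [ - 840, - 519, - 83.2, -53, - 34/11,6, 104,336, 710.1,966]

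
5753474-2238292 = 3515182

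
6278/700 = 3139/350=8.97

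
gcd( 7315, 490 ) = 35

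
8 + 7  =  15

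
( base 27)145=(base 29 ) 101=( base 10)842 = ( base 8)1512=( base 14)442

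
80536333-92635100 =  -12098767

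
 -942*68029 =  - 64083318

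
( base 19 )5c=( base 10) 107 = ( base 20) 57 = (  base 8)153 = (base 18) 5H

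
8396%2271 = 1583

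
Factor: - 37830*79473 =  - 2^1*3^2 *5^1* 13^1 * 59^1*97^1*449^1 = - 3006463590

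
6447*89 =573783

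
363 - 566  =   - 203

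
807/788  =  1 + 19/788= 1.02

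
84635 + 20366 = 105001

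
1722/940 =1+391/470 = 1.83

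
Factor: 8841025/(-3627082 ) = -2^(  -  1)*5^2*647^(-1 )*2803^( - 1) * 353641^1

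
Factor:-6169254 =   -  2^1*3^1 * 7^1*13^1 * 11299^1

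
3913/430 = 9+ 1/10= 9.10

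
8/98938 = 4/49469 = 0.00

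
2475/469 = 2475/469 = 5.28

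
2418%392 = 66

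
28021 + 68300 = 96321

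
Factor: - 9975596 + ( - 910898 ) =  - 2^1*17^1*199^1*1609^1= - 10886494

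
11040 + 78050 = 89090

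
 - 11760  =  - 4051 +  - 7709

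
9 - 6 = 3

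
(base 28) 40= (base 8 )160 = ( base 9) 134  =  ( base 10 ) 112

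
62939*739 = 46511921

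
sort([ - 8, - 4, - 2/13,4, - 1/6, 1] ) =[ - 8, - 4, - 1/6,-2/13,1,4 ] 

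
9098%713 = 542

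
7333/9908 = 7333/9908 = 0.74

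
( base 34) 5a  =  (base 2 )10110100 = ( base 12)130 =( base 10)180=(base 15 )c0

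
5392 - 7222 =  - 1830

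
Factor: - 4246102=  - 2^1*7^1*303293^1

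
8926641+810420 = 9737061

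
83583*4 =334332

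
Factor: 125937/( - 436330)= - 2^( - 1 )*3^2  *  5^( - 1 )*7^1*1999^1*43633^(-1)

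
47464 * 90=4271760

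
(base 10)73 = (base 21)3A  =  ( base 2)1001001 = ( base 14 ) 53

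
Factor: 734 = 2^1*367^1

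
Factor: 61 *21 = 1281 = 3^1*7^1*61^1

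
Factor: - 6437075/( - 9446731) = 5^2*7^( - 1)*37^1*6959^1*1349533^( - 1 ) 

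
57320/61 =57320/61 = 939.67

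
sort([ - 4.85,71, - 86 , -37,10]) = [-86,-37,-4.85 , 10,71]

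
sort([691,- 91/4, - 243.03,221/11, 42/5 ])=[ - 243.03,-91/4, 42/5, 221/11, 691] 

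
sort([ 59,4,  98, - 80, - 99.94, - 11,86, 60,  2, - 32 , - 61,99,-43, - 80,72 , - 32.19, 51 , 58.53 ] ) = [ - 99.94, - 80 ,  -  80, - 61 , - 43, - 32.19, - 32, - 11 , 2, 4,51, 58.53 , 59,60,72,86 , 98,99 ]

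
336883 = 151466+185417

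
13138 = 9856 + 3282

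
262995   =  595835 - 332840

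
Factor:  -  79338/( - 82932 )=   2^( - 1)*7^1 *1889^1*6911^(  -  1 ) = 13223/13822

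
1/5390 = 1/5390 = 0.00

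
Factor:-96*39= - 2^5*3^2*13^1=- 3744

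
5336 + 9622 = 14958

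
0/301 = 0=0.00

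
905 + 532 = 1437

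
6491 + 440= 6931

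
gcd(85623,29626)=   1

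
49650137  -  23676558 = 25973579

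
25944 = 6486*4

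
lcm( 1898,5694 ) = 5694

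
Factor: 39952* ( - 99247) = - 3965116144 = - 2^4*11^1*61^1*227^1*1627^1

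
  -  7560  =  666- 8226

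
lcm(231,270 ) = 20790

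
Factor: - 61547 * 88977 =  - 5476267419 = -3^1 * 7^1 * 19^1*223^1*61547^1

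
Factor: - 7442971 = -113^1 * 65867^1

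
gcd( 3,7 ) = 1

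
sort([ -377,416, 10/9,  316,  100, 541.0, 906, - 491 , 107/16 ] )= [ - 491,-377, 10/9,107/16,100, 316, 416,541.0,  906 ]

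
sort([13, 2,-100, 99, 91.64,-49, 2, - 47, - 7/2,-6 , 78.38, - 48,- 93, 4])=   [ - 100, - 93, - 49, - 48, - 47, - 6,  -  7/2, 2, 2, 4, 13, 78.38, 91.64, 99]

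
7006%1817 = 1555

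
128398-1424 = 126974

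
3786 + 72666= 76452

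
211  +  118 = 329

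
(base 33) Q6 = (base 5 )11424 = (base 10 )864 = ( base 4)31200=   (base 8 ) 1540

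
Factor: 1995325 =5^2*79813^1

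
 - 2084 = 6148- 8232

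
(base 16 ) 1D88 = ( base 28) 9I0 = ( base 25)c2a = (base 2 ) 1110110001000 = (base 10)7560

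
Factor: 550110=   2^1 * 3^1*5^1*11^1* 1667^1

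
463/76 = 6 + 7/76 = 6.09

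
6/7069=6/7069 = 0.00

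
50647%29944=20703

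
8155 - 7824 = 331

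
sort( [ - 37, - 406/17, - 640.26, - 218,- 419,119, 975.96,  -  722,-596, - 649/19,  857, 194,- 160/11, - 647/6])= [ - 722, - 640.26, - 596 , - 419, - 218 , - 647/6, - 37, - 649/19, - 406/17,- 160/11 , 119,194, 857, 975.96 ] 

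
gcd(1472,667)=23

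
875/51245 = 175/10249 = 0.02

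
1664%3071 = 1664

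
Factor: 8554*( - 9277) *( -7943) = 630320402894 = 2^1*7^1*13^3*47^2 * 9277^1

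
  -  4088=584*(  -  7)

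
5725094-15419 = 5709675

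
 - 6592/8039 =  - 6592/8039 =- 0.82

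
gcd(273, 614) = 1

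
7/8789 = 7/8789 = 0.00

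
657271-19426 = 637845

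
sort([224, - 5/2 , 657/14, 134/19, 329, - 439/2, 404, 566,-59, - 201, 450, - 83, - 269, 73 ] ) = [- 269, - 439/2, - 201, - 83 , - 59  , - 5/2,134/19, 657/14,73,224,329,  404, 450, 566]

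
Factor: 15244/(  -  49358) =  - 206/667 = -2^1*23^( -1)*29^(-1 )*103^1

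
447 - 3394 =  - 2947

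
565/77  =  7 + 26/77 = 7.34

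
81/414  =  9/46 = 0.20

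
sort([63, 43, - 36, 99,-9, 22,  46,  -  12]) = [-36, - 12,-9, 22,  43,46,63,99]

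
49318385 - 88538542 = -39220157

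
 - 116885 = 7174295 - 7291180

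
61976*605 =37495480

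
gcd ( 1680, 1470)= 210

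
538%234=70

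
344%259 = 85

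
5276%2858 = 2418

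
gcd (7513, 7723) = 1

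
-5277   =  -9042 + 3765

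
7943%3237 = 1469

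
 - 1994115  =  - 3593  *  555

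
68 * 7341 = 499188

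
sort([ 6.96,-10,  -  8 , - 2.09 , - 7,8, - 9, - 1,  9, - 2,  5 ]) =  [  -  10, - 9, - 8, - 7, - 2.09, - 2,-1,5, 6.96,8 , 9 ]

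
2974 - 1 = 2973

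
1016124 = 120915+895209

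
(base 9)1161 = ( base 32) R1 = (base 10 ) 865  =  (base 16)361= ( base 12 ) 601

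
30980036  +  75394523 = 106374559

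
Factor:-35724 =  - 2^2 * 3^1*13^1 * 229^1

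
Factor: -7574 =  - 2^1* 7^1*541^1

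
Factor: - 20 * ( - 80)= 2^6*5^2 = 1600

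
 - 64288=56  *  ( - 1148 )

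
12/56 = 3/14=0.21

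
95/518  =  95/518= 0.18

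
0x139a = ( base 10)5018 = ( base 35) 43D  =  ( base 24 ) 8h2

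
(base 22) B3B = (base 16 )1519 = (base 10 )5401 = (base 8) 12431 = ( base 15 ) 1901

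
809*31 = 25079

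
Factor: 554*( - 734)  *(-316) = 128496976=   2^4*79^1  *  277^1*367^1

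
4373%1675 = 1023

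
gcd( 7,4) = 1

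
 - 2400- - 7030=4630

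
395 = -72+467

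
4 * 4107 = 16428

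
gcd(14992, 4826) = 2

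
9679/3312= 9679/3312 = 2.92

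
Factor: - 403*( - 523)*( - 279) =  - 58804551= -  3^2*13^1 *31^2*523^1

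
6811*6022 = 41015842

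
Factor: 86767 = 86767^1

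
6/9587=6/9587 = 0.00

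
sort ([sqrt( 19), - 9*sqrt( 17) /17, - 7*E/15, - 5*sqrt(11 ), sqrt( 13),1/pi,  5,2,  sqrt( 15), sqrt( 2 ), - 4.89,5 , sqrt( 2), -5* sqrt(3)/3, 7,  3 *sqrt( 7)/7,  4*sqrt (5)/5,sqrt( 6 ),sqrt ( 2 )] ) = [ - 5*sqrt(11 ), - 4.89, -5*sqrt( 3)/3,-9*sqrt (17 )/17,  -  7*E/15, 1/pi,3*sqrt( 7) /7,sqrt(2), sqrt( 2 ),sqrt(2), 4*sqrt( 5) /5, 2,sqrt( 6 ),  sqrt (13),sqrt( 15),  sqrt(19)  ,  5,5, 7]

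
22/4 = 11/2= 5.50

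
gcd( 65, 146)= 1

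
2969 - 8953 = - 5984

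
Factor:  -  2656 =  - 2^5*83^1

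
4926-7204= -2278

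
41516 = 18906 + 22610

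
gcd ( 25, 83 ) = 1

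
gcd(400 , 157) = 1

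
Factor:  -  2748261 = - 3^1*239^1*3833^1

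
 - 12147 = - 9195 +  - 2952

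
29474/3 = 29474/3 = 9824.67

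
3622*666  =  2412252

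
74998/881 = 74998/881 =85.13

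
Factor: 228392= 2^3*28549^1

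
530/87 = 530/87 = 6.09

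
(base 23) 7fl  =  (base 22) 88L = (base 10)4069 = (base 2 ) 111111100101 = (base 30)4FJ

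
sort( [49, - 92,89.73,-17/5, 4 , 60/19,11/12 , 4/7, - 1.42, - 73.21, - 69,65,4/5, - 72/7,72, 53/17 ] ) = [ - 92, - 73.21, -69, - 72/7,  -  17/5 ,-1.42,4/7,  4/5, 11/12,53/17, 60/19,  4,49,65,72,89.73]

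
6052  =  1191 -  - 4861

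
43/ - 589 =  - 1 + 546/589 = -0.07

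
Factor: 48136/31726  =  2^2*11^1*29^( - 1)= 44/29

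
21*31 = 651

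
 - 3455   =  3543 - 6998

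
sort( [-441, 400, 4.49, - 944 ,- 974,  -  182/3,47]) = [  -  974 ,-944 , - 441, - 182/3,4.49,47, 400]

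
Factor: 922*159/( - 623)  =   - 146598/623 = -2^1*3^1*7^( - 1 )*53^1*89^( - 1)*461^1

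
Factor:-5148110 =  - 2^1*5^1*11^1*17^1 * 2753^1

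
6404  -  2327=4077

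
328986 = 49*6714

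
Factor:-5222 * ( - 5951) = 2^1*7^1*11^1*373^1*541^1 = 31076122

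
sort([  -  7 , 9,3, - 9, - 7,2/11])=[- 9, - 7, - 7,2/11,3,9 ]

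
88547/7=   12649 + 4/7 = 12649.57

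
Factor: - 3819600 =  - 2^4  *  3^2 * 5^2 * 1061^1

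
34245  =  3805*9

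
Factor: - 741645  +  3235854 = 2494209  =  3^1*  67^1*12409^1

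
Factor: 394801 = 11^1*19^1 * 1889^1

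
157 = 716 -559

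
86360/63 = 86360/63 =1370.79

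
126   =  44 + 82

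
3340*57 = 190380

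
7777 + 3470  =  11247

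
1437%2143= 1437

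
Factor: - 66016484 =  - 2^2* 31^1 * 532391^1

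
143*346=49478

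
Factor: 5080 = 2^3*5^1*127^1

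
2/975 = 2/975 = 0.00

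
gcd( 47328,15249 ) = 51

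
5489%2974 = 2515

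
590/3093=590/3093  =  0.19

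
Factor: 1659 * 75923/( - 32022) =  - 41985419/10674 = -2^( - 1) *3^(-2)*7^1*23^1*79^1 * 593^(-1)*3301^1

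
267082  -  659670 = -392588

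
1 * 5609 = 5609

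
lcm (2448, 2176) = 19584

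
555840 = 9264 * 60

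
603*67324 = 40596372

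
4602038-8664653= - 4062615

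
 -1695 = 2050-3745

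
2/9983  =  2/9983 =0.00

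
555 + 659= 1214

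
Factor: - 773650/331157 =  - 2^1*5^2*41^ ( - 2 )*197^(- 1)*15473^1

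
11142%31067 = 11142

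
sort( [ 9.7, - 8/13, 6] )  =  [ - 8/13,6,9.7 ]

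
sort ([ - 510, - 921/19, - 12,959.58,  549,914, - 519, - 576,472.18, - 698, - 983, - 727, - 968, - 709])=[-983, - 968, - 727, - 709, - 698, - 576, - 519, -510, - 921/19, - 12,472.18 , 549, 914,959.58]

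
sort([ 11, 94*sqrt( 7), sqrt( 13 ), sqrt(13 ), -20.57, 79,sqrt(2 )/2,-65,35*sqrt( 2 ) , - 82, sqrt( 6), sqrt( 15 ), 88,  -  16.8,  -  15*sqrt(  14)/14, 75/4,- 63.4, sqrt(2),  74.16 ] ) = [-82,- 65, - 63.4 , - 20.57,-16.8, - 15 * sqrt(14 )/14 , sqrt (2 ) /2,  sqrt (2), sqrt(6 ),sqrt(13 ),sqrt( 13) , sqrt( 15),11, 75/4, 35*sqrt( 2), 74.16, 79,88, 94 *sqrt(7 )] 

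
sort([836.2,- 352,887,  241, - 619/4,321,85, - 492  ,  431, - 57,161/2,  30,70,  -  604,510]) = [ - 604, - 492, - 352,  -  619/4 , - 57,30,70,161/2,85,241,321, 431,510,836.2,887 ] 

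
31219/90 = 31219/90 =346.88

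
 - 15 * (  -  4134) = 62010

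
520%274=246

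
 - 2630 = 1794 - 4424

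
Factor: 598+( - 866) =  - 2^2 * 67^1 = -268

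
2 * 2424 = 4848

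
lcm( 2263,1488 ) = 108624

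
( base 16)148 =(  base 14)196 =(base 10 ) 328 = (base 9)404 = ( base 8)510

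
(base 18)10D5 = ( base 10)6071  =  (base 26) 8pd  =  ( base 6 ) 44035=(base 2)1011110110111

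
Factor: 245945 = 5^1 * 7^1*7027^1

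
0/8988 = 0 = 0.00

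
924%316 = 292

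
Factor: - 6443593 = -13^1*43^1*11527^1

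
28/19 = 1 + 9/19 =1.47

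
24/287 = 24/287 = 0.08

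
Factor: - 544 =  - 2^5*17^1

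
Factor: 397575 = 3^3*5^2* 19^1 * 31^1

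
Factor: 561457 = 13^1*43189^1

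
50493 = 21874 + 28619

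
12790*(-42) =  - 537180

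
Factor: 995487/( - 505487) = - 3^1*167^1*499^ (-1 )*1013^(-1 )*1987^1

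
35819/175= 5117/25 = 204.68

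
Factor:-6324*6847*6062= -2^3*3^1 * 7^1*17^1*31^1*41^1*167^1 * 433^1= - 262487194536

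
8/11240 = 1/1405  =  0.00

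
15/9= 1 + 2/3 = 1.67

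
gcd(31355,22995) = 5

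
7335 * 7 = 51345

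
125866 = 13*9682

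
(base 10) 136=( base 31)4c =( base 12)b4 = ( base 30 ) 4G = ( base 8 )210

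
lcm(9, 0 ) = 0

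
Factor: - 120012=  - 2^2*3^1*73^1*137^1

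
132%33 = 0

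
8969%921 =680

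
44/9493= 4/863 = 0.00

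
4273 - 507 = 3766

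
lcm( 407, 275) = 10175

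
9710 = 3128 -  - 6582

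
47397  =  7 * 6771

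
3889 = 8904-5015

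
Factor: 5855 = 5^1*1171^1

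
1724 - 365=1359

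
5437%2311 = 815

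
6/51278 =3/25639 = 0.00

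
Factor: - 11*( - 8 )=2^3*11^1= 88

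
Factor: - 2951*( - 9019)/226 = 2^( - 1)*13^1*29^1 *113^( - 1 )*227^1*311^1 = 26615069/226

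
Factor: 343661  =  343661^1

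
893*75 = 66975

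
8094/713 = 11  +  251/713 =11.35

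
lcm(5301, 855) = 26505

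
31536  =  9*3504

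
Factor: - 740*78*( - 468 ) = 2^5*3^3*5^1 * 13^2 * 37^1 = 27012960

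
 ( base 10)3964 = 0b111101111100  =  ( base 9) 5384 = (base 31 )43r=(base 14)1632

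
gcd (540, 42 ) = 6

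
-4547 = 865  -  5412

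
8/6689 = 8/6689 = 0.00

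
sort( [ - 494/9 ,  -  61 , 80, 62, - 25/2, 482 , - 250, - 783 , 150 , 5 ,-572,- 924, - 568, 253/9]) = [ - 924,-783 , - 572, - 568, - 250 ,-61 ,-494/9,-25/2, 5,  253/9, 62,80,  150,482]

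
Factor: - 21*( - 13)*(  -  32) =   -  2^5*3^1*7^1 * 13^1 =- 8736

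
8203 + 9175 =17378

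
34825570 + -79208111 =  - 44382541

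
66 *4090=269940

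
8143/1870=479/110 = 4.35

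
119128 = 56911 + 62217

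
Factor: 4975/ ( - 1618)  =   - 2^( - 1)  *  5^2 *199^1 * 809^( - 1) 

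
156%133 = 23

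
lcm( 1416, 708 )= 1416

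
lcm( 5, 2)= 10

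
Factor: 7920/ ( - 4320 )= - 11/6 = - 2^(-1 )*3^( - 1)*11^1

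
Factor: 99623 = 99623^1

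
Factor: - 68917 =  - 68917^1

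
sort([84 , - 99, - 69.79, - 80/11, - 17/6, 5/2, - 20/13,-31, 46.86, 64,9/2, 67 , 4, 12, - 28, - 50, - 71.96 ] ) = [ - 99, - 71.96,-69.79 ,-50,- 31, - 28,-80/11, - 17/6, - 20/13 , 5/2, 4 , 9/2 , 12, 46.86, 64,  67, 84] 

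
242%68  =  38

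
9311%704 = 159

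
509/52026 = 509/52026 =0.01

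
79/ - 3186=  - 1 + 3107/3186 = - 0.02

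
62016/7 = 8859 + 3/7 = 8859.43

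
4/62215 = 4/62215 = 0.00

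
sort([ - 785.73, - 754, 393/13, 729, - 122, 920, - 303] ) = [ - 785.73, - 754,  -  303, - 122,393/13, 729, 920 ] 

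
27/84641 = 27/84641  =  0.00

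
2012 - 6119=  - 4107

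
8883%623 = 161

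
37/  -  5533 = - 1+5496/5533 =-0.01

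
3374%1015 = 329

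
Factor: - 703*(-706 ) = 2^1*19^1*37^1 * 353^1 = 496318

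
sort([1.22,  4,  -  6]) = [-6,1.22, 4]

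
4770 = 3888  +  882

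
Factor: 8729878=2^1 * 563^1 * 7753^1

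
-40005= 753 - 40758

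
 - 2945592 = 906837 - 3852429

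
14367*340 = 4884780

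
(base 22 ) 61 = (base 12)b1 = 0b10000101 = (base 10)133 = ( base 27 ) 4P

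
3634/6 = 605+2/3 = 605.67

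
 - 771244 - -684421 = - 86823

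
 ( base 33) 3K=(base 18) 6B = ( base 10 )119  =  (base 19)65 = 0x77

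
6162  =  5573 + 589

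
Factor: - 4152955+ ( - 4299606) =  - 13^1 * 499^1 * 1303^1 = - 8452561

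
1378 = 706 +672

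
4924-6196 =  -1272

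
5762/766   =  2881/383 = 7.52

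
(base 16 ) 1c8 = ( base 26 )HE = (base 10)456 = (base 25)i6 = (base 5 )3311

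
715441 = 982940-267499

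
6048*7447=45039456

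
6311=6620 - 309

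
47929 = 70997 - 23068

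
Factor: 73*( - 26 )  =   - 1898= -2^1 * 13^1*73^1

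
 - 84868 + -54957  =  -139825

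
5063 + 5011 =10074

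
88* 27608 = 2429504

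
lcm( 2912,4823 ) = 154336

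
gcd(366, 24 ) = 6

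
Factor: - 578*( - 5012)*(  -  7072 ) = -2^8*7^1*13^1*17^3*179^1   =  - 20487131392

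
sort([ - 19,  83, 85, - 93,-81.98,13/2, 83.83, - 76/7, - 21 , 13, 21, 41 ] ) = [  -  93,-81.98, -21, - 19, - 76/7,13/2,13, 21,41, 83,83.83,85] 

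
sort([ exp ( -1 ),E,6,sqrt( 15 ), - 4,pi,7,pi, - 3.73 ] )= [  -  4,  -  3.73, exp( -1),E,pi,pi,sqrt(15 ), 6,7]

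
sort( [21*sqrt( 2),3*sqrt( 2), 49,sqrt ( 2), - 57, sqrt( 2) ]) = [ - 57 , sqrt( 2),sqrt( 2 ),3* sqrt (2), 21* sqrt( 2), 49]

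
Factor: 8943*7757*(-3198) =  -2^1*3^2*11^1 * 13^1*41^1*271^1*7757^1 = -221847981498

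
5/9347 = 5/9347 = 0.00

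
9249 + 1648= 10897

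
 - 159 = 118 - 277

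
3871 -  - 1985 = 5856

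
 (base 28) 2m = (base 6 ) 210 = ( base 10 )78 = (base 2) 1001110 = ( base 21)3f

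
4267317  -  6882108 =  -2614791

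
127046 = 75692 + 51354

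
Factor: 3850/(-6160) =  - 5/8 = -  2^(  -  3)*5^1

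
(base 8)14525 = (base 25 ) A9A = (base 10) 6485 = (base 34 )5KP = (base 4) 1211111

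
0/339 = 0=0.00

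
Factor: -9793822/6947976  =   - 4896911/3473988 =- 2^( - 2)*3^( - 1 )*7^ ( - 1)*29^1 * 131^1*1289^1 * 41357^( -1)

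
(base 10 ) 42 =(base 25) 1H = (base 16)2A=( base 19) 24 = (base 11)39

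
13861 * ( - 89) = - 1233629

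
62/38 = 1 + 12/19 = 1.63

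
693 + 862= 1555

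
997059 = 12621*79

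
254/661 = 254/661 = 0.38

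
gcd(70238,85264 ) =2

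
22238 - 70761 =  - 48523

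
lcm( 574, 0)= 0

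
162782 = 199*818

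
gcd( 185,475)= 5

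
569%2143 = 569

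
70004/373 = 70004/373 = 187.68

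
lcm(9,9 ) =9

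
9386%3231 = 2924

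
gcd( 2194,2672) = 2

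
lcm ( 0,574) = 0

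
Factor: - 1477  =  -7^1*211^1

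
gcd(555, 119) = 1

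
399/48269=399/48269 = 0.01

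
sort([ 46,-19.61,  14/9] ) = [ - 19.61,14/9, 46]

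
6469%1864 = 877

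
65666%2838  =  392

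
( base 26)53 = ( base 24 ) 5d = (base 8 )205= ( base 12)b1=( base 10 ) 133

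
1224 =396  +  828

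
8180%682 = 678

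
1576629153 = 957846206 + 618782947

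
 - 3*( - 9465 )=28395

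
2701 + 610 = 3311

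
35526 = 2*17763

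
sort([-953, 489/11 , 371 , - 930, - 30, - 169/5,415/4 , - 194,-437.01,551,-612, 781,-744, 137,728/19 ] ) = [ - 953, - 930, - 744, - 612, - 437.01 , - 194, - 169/5,- 30,728/19 , 489/11,415/4, 137, 371 , 551,781]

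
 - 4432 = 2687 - 7119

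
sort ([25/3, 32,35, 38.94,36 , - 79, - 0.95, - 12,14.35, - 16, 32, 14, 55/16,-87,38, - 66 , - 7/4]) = [ - 87, - 79, - 66,-16, - 12, -7/4, - 0.95,55/16, 25/3,  14 , 14.35,  32,32,35,  36 , 38,38.94]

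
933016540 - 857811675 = 75204865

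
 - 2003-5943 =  - 7946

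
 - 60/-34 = 30/17 = 1.76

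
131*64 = 8384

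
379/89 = 379/89 = 4.26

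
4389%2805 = 1584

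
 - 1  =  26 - 27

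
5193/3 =1731 = 1731.00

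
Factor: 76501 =113^1*677^1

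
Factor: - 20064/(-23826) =16/19= 2^4 * 19^( - 1)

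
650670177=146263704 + 504406473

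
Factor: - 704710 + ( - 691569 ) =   -  1396279=- 149^1 * 9371^1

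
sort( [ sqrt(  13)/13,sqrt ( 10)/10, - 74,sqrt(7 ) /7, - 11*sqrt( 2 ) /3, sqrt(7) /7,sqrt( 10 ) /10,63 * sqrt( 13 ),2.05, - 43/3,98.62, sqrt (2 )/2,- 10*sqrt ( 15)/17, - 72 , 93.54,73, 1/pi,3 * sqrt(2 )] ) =[-74, - 72, - 43/3, - 11*sqrt( 2 ) /3,-10*sqrt (15)/17,sqrt( 13 ) /13,  sqrt( 10 )/10, sqrt( 10)/10 , 1/pi, sqrt(7)/7,sqrt ( 7) /7,sqrt( 2)/2,2.05,3*sqrt( 2 ),  73,93.54, 98.62,  63 * sqrt (13 ) ]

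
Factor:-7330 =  - 2^1*  5^1 *733^1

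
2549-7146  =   - 4597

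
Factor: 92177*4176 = 2^4*3^2*29^1*92177^1 =384931152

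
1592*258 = 410736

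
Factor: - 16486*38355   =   - 2^1 * 3^1*5^1*2557^1*8243^1= - 632320530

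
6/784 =3/392 = 0.01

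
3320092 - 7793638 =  - 4473546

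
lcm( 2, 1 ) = 2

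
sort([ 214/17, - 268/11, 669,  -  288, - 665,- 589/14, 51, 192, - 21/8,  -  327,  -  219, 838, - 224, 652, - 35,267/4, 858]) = [ -665 , - 327, - 288 ,-224,  -  219,  -  589/14, -35,  -  268/11, - 21/8,214/17,51,267/4,192,652, 669 , 838, 858]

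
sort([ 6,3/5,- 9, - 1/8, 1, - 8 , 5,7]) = [ - 9, - 8, - 1/8,3/5,  1,  5,6,7 ]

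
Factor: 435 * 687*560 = 167353200 = 2^4*3^2 * 5^2*7^1*29^1*229^1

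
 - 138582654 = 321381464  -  459964118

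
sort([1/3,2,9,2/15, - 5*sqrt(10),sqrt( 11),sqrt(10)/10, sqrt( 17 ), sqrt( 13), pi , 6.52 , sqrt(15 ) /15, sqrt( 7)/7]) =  [ - 5*sqrt( 10),2/15,  sqrt( 15)/15 , sqrt( 10)/10, 1/3,sqrt( 7)/7 , 2 , pi,sqrt( 11 ),  sqrt(13),sqrt( 17 ),  6.52, 9 ]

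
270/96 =45/16 = 2.81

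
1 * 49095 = 49095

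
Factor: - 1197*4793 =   -  3^2*7^1*19^1*4793^1= -5737221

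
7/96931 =7/96931 =0.00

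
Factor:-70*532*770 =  - 28674800 = -2^4* 5^2*7^3 * 11^1*19^1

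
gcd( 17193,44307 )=3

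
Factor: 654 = 2^1*3^1*109^1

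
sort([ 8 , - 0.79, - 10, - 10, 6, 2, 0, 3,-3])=[-10, - 10 , - 3,-0.79, 0 , 2,3, 6, 8 ]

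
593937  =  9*65993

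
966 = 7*138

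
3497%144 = 41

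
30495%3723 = 711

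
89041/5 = 17808+1/5 = 17808.20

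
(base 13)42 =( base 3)2000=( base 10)54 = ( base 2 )110110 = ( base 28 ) 1Q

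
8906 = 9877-971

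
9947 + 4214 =14161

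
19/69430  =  19/69430 = 0.00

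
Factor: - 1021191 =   -  3^1 * 340397^1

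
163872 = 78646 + 85226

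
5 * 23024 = 115120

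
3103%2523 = 580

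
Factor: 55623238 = 2^1*11^1*31^1*81559^1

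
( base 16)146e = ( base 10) 5230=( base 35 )49f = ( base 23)9k9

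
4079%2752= 1327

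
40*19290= 771600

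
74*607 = 44918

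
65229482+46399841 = 111629323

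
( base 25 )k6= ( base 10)506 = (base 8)772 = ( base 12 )362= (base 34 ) EU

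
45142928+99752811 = 144895739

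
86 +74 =160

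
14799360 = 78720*188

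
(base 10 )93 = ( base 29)36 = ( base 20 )4D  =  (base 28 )39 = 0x5d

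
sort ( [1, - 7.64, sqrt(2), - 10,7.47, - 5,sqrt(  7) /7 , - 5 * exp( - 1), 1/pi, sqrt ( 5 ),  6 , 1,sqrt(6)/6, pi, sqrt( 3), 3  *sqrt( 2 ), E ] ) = [ - 10 ,  -  7.64, - 5 ,-5* exp( -1),1/pi,sqrt (7) /7 , sqrt( 6) /6,1,1,sqrt( 2),sqrt ( 3 ), sqrt( 5 ), E,pi,3*sqrt( 2 ),6,7.47] 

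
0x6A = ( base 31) 3D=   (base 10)106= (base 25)46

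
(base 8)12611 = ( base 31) 5MQ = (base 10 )5513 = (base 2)1010110001001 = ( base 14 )201b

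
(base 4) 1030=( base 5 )301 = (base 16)4c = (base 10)76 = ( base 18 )44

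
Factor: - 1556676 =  - 2^2*3^2 * 11^1*3931^1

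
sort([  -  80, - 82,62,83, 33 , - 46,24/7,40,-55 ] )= [ - 82,  -  80, - 55, - 46, 24/7,33  ,  40,62,83]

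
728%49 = 42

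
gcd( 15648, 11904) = 96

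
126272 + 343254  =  469526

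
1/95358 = 1/95358   =  0.00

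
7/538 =7/538 = 0.01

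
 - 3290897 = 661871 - 3952768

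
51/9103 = 51/9103 = 0.01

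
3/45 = 1/15 = 0.07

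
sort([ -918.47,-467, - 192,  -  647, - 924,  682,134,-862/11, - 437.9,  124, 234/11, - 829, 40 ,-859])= [  -  924, - 918.47, - 859, - 829, - 647,  -  467,  -  437.9,  -  192, - 862/11,234/11, 40, 124, 134 , 682] 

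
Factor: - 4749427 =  - 4749427^1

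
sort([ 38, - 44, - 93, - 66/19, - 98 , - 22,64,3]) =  [ - 98,-93, - 44, - 22, - 66/19,3,38,64] 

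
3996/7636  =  999/1909 = 0.52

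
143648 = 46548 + 97100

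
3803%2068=1735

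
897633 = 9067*99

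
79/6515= 79/6515 = 0.01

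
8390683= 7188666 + 1202017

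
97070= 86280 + 10790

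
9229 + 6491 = 15720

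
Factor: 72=2^3*3^2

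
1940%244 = 232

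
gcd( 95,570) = 95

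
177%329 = 177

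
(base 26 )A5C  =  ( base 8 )15366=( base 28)8ME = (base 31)75K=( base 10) 6902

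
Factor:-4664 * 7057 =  - 2^3*11^1*53^1*7057^1 = -32913848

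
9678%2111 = 1234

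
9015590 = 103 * 87530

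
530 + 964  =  1494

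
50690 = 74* 685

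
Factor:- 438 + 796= 2^1 * 179^1 = 358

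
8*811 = 6488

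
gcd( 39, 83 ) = 1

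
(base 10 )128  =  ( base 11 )107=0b10000000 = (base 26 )4o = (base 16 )80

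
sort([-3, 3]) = [  -  3, 3] 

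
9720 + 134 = 9854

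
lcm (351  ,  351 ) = 351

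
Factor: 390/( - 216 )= - 65/36= -2^( - 2 )*3^( -2)*5^1*13^1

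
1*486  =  486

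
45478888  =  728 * 62471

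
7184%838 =480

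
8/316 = 2/79 =0.03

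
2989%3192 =2989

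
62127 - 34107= 28020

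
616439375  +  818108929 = 1434548304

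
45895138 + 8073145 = 53968283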